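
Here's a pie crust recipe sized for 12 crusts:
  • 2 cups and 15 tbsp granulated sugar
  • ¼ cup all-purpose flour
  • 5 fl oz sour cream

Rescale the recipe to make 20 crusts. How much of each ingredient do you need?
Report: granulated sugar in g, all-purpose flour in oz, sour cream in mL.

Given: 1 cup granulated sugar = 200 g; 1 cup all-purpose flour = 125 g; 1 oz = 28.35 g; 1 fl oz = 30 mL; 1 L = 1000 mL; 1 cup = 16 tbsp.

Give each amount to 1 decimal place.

Scaling factor: 20/12 = 5/3.
granulated sugar: (2 cup + 15 tbsp = 2.9375 cup) × 5/3 × 200 g/cup ≈ 979.2 g
all-purpose flour: 0.25 cup × 5/3 × 125 g/cup ÷ 28.35 g/oz ≈ 1.8 oz
sour cream: 5 fl oz × 5/3 × 30 mL/fl oz = 250.0 mL

granulated sugar: 979.2 g; all-purpose flour: 1.8 oz; sour cream: 250.0 mL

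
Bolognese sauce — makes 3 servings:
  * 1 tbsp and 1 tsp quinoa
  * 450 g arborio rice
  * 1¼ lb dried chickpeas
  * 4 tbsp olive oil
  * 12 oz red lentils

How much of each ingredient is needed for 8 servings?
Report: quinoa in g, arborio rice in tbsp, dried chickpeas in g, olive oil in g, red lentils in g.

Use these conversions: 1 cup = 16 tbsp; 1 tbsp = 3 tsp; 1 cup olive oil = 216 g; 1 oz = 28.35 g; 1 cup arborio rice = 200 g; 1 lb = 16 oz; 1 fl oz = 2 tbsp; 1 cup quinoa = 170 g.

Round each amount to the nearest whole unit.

Scaling factor: 8/3.
quinoa: (1 tbsp + 1 tsp = 4/3 tbsp) × 8/3 ÷ 16 tbsp/cup × 170 g/cup ≈ 38 g
arborio rice: 450 g × 8/3 ÷ 200 g/cup × 16 tbsp/cup = 96 tbsp
dried chickpeas: 1.25 lb × 8/3 × 16 oz/lb × 28.35 g/oz = 1512 g
olive oil: 4 tbsp × 8/3 ÷ 16 tbsp/cup × 216 g/cup = 144 g
red lentils: 12 oz × 8/3 × 28.35 g/oz ≈ 907 g

quinoa: 38 g; arborio rice: 96 tbsp; dried chickpeas: 1512 g; olive oil: 144 g; red lentils: 907 g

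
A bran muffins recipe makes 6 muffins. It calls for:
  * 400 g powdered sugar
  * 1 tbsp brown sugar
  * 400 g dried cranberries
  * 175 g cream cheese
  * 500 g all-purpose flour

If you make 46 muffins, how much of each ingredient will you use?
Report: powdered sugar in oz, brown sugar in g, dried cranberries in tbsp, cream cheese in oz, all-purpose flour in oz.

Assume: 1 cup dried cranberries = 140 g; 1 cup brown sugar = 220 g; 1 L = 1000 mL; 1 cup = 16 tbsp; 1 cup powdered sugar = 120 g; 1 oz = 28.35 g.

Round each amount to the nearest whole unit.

Scaling factor: 46/6 = 23/3.
powdered sugar: 400 g × 23/3 ÷ 28.35 g/oz ≈ 108 oz
brown sugar: 1 tbsp × 23/3 ÷ 16 tbsp/cup × 220 g/cup ≈ 105 g
dried cranberries: 400 g × 23/3 ÷ 140 g/cup × 16 tbsp/cup ≈ 350 tbsp
cream cheese: 175 g × 23/3 ÷ 28.35 g/oz ≈ 47 oz
all-purpose flour: 500 g × 23/3 ÷ 28.35 g/oz ≈ 135 oz

powdered sugar: 108 oz; brown sugar: 105 g; dried cranberries: 350 tbsp; cream cheese: 47 oz; all-purpose flour: 135 oz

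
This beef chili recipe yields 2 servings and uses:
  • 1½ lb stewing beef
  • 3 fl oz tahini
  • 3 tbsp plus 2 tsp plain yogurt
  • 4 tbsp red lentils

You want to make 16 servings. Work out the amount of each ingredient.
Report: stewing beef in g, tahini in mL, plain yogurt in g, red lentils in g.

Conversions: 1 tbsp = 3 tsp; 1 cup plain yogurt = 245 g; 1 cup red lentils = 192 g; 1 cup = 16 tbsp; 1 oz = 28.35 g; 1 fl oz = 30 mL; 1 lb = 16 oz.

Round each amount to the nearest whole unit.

stewing beef: 5443 g; tahini: 720 mL; plain yogurt: 449 g; red lentils: 384 g

Scaling factor: 16/2 = 8.
stewing beef: 1.5 lb × 8 × 16 oz/lb × 28.35 g/oz ≈ 5443 g
tahini: 3 fl oz × 8 × 30 mL/fl oz = 720 mL
plain yogurt: (3 tbsp + 2 tsp = 11/3 tbsp) × 8 ÷ 16 tbsp/cup × 245 g/cup ≈ 449 g
red lentils: 4 tbsp × 8 ÷ 16 tbsp/cup × 192 g/cup = 384 g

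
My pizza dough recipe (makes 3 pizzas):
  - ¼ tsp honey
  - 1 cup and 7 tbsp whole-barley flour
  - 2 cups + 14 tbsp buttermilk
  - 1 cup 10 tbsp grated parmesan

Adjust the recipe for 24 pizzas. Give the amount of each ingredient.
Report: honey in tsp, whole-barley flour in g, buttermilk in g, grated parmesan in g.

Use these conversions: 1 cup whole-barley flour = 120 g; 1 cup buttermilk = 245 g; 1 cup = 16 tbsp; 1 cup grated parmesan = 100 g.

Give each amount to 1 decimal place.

Scaling factor: 24/3 = 8.
honey: 0.25 tsp × 8 = 2.0 tsp
whole-barley flour: (1 cup + 7 tbsp = 1.4375 cup) × 8 × 120 g/cup = 1380.0 g
buttermilk: (2 cup + 14 tbsp = 2.875 cup) × 8 × 245 g/cup = 5635.0 g
grated parmesan: (1 cup + 10 tbsp = 1.625 cup) × 8 × 100 g/cup = 1300.0 g

honey: 2.0 tsp; whole-barley flour: 1380.0 g; buttermilk: 5635.0 g; grated parmesan: 1300.0 g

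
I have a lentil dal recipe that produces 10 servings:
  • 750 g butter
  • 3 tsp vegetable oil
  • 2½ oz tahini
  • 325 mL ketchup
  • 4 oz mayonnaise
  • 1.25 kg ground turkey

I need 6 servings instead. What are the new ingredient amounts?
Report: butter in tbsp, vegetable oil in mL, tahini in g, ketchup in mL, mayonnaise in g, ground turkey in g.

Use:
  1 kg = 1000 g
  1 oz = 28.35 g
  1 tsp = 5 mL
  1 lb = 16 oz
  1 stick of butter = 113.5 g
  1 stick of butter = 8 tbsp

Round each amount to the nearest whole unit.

butter: 32 tbsp; vegetable oil: 9 mL; tahini: 43 g; ketchup: 195 mL; mayonnaise: 68 g; ground turkey: 750 g

Scaling factor: 6/10 = 3/5 = 0.6.
butter: 750 g × 3/5 ÷ 113.5 g/stick × 8 tbsp/stick ≈ 32 tbsp
vegetable oil: 3 tsp × 3/5 × 5 mL/tsp = 9 mL
tahini: 2.5 oz × 3/5 × 28.35 g/oz ≈ 43 g
ketchup: 325 mL × 3/5 = 195 mL
mayonnaise: 4 oz × 3/5 × 28.35 g/oz ≈ 68 g
ground turkey: 1.25 kg × 3/5 × 1000 g/kg = 750 g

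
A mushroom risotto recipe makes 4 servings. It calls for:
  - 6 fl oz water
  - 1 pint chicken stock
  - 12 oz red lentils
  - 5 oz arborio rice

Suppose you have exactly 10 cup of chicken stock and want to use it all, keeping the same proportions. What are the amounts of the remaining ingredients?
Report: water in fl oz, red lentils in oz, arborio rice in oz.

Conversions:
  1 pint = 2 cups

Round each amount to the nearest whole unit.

water: 30 fl oz; red lentils: 60 oz; arborio rice: 25 oz

The original recipe has 2 cup of chicken stock, so the scaling factor is 10 ÷ 2 = 5.
water: 6 fl oz × 5 = 30 fl oz
red lentils: 12 oz × 5 = 60 oz
arborio rice: 5 oz × 5 = 25 oz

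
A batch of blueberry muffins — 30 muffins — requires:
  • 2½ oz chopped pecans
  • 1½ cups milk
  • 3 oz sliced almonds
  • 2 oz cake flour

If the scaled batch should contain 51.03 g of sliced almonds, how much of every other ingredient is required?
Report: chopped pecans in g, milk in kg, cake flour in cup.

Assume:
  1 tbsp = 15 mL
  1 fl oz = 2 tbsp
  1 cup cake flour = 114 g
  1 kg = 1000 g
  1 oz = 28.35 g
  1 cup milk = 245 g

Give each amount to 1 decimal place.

The original recipe has 85.05 g of sliced almonds, so the scaling factor is 51.03 ÷ 85.05 = 3/5 = 0.6.
chopped pecans: 2.5 oz × 3/5 × 28.35 g/oz ≈ 42.5 g
milk: 1.5 cup × 3/5 × 245 g/cup ÷ 1000 g/kg ≈ 0.2 kg
cake flour: 2 oz × 3/5 × 28.35 g/oz ÷ 114 g/cup ≈ 0.3 cup

chopped pecans: 42.5 g; milk: 0.2 kg; cake flour: 0.3 cup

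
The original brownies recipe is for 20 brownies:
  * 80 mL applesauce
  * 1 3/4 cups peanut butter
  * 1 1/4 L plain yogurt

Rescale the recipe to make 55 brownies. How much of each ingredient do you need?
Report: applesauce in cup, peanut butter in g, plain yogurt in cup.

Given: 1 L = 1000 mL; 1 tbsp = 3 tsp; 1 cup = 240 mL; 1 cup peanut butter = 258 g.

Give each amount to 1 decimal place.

Scaling factor: 55/20 = 11/4 = 2.75.
applesauce: 80 mL × 11/4 ÷ 240 mL/cup ≈ 0.9 cup
peanut butter: 1.75 cup × 11/4 × 258 g/cup ≈ 1241.6 g
plain yogurt: 1.25 L × 11/4 × 1000 mL/L ÷ 240 mL/cup ≈ 14.3 cup

applesauce: 0.9 cup; peanut butter: 1241.6 g; plain yogurt: 14.3 cup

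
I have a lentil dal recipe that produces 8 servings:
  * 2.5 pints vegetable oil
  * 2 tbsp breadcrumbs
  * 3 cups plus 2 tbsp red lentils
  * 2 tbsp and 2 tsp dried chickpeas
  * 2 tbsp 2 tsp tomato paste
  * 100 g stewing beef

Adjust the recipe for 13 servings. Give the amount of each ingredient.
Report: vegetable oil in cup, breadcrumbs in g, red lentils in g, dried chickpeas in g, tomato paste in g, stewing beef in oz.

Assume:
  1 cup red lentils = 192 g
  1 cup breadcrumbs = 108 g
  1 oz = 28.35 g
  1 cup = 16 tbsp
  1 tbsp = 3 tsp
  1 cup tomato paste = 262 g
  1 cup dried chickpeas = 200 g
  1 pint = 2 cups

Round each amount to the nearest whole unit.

vegetable oil: 8 cup; breadcrumbs: 22 g; red lentils: 975 g; dried chickpeas: 54 g; tomato paste: 71 g; stewing beef: 6 oz

Scaling factor: 13/8 = 1.625.
vegetable oil: 2.5 pint × 13/8 × 2 cup/pint ≈ 8 cup
breadcrumbs: 2 tbsp × 13/8 ÷ 16 tbsp/cup × 108 g/cup ≈ 22 g
red lentils: (3 cup + 2 tbsp = 3.125 cup) × 13/8 × 192 g/cup = 975 g
dried chickpeas: (2 tbsp + 2 tsp = 8/3 tbsp) × 13/8 ÷ 16 tbsp/cup × 200 g/cup ≈ 54 g
tomato paste: (2 tbsp + 2 tsp = 8/3 tbsp) × 13/8 ÷ 16 tbsp/cup × 262 g/cup ≈ 71 g
stewing beef: 100 g × 13/8 ÷ 28.35 g/oz ≈ 6 oz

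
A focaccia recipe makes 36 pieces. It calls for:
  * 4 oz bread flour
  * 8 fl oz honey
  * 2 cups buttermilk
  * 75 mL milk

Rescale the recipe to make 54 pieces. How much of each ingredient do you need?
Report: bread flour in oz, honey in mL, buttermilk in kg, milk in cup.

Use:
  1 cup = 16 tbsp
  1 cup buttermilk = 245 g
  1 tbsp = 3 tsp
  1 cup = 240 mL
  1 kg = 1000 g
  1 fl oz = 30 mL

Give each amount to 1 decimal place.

Scaling factor: 54/36 = 3/2 = 1.5.
bread flour: 4 oz × 3/2 = 6.0 oz
honey: 8 fl oz × 3/2 × 30 mL/fl oz = 360.0 mL
buttermilk: 2 cup × 3/2 × 245 g/cup ÷ 1000 g/kg ≈ 0.7 kg
milk: 75 mL × 3/2 ÷ 240 mL/cup ≈ 0.5 cup

bread flour: 6.0 oz; honey: 360.0 mL; buttermilk: 0.7 kg; milk: 0.5 cup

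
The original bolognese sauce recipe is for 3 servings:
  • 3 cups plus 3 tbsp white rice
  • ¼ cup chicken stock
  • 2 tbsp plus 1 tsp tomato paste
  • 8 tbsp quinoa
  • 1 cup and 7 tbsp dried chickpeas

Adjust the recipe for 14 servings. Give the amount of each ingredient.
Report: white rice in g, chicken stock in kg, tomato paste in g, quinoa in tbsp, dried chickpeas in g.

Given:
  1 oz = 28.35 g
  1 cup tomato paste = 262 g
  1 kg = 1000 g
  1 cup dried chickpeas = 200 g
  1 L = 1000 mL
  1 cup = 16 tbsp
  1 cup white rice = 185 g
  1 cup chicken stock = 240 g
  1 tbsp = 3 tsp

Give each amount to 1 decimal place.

white rice: 2751.9 g; chicken stock: 0.3 kg; tomato paste: 178.3 g; quinoa: 37.3 tbsp; dried chickpeas: 1341.7 g

Scaling factor: 14/3.
white rice: (3 cup + 3 tbsp = 3.1875 cup) × 14/3 × 185 g/cup ≈ 2751.9 g
chicken stock: 0.25 cup × 14/3 × 240 g/cup ÷ 1000 g/kg ≈ 0.3 kg
tomato paste: (2 tbsp + 1 tsp = 7/3 tbsp) × 14/3 ÷ 16 tbsp/cup × 262 g/cup ≈ 178.3 g
quinoa: 8 tbsp × 14/3 ≈ 37.3 tbsp
dried chickpeas: (1 cup + 7 tbsp = 1.4375 cup) × 14/3 × 200 g/cup ≈ 1341.7 g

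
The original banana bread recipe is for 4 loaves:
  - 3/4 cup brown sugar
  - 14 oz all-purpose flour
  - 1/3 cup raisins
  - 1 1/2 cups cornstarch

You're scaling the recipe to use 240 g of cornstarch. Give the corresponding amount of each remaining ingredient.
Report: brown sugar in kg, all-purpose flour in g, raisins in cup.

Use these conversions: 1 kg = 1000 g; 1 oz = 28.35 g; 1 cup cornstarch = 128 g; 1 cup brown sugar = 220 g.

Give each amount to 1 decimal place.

brown sugar: 0.2 kg; all-purpose flour: 496.1 g; raisins: 0.4 cup

The original recipe has 192 g of cornstarch, so the scaling factor is 240 ÷ 192 = 5/4 = 1.25.
brown sugar: 0.75 cup × 5/4 × 220 g/cup ÷ 1000 g/kg ≈ 0.2 kg
all-purpose flour: 14 oz × 5/4 × 28.35 g/oz ≈ 496.1 g
raisins: 1/3 cup × 5/4 ≈ 0.4 cup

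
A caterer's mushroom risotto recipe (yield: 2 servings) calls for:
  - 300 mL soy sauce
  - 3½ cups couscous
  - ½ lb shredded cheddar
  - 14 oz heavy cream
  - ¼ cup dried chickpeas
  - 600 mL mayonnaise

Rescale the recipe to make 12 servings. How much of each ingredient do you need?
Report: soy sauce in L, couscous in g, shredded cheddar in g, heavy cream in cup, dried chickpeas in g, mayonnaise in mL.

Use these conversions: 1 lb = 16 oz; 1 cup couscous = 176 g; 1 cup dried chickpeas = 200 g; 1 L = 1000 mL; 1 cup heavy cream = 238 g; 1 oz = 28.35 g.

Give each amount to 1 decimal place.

Scaling factor: 12/2 = 6.
soy sauce: 300 mL × 6 ÷ 1000 mL/L = 1.8 L
couscous: 3.5 cup × 6 × 176 g/cup = 3696.0 g
shredded cheddar: 0.5 lb × 6 × 16 oz/lb × 28.35 g/oz = 1360.8 g
heavy cream: 14 oz × 6 × 28.35 g/oz ÷ 238 g/cup ≈ 10.0 cup
dried chickpeas: 0.25 cup × 6 × 200 g/cup = 300.0 g
mayonnaise: 600 mL × 6 = 3600.0 mL

soy sauce: 1.8 L; couscous: 3696.0 g; shredded cheddar: 1360.8 g; heavy cream: 10.0 cup; dried chickpeas: 300.0 g; mayonnaise: 3600.0 mL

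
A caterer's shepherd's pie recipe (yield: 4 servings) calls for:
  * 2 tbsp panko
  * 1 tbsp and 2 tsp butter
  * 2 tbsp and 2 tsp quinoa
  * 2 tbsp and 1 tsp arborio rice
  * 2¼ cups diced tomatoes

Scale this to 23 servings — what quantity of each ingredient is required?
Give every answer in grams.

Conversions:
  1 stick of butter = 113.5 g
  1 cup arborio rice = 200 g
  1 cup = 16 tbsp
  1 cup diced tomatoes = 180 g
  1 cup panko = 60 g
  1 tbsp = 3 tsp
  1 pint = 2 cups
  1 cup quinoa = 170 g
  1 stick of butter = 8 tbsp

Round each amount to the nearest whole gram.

Scaling factor: 23/4 = 5.75.
panko: 2 tbsp × 23/4 ÷ 16 tbsp/cup × 60 g/cup ≈ 43 g
butter: (1 tbsp + 2 tsp = 5/3 tbsp) × 23/4 ÷ 8 tbsp/stick × 113.5 g/stick ≈ 136 g
quinoa: (2 tbsp + 2 tsp = 8/3 tbsp) × 23/4 ÷ 16 tbsp/cup × 170 g/cup ≈ 163 g
arborio rice: (2 tbsp + 1 tsp = 7/3 tbsp) × 23/4 ÷ 16 tbsp/cup × 200 g/cup ≈ 168 g
diced tomatoes: 2.25 cup × 23/4 × 180 g/cup ≈ 2329 g

panko: 43 g; butter: 136 g; quinoa: 163 g; arborio rice: 168 g; diced tomatoes: 2329 g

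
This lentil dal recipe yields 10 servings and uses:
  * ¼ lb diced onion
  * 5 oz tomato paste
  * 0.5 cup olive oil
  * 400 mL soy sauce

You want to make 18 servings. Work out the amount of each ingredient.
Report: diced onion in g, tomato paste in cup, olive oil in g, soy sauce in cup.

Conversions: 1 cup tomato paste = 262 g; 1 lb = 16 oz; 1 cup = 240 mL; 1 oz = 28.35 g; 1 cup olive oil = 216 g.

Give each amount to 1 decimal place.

Scaling factor: 18/10 = 9/5 = 1.8.
diced onion: 0.25 lb × 9/5 × 16 oz/lb × 28.35 g/oz ≈ 204.1 g
tomato paste: 5 oz × 9/5 × 28.35 g/oz ÷ 262 g/cup ≈ 1.0 cup
olive oil: 0.5 cup × 9/5 × 216 g/cup = 194.4 g
soy sauce: 400 mL × 9/5 ÷ 240 mL/cup = 3.0 cup

diced onion: 204.1 g; tomato paste: 1.0 cup; olive oil: 194.4 g; soy sauce: 3.0 cup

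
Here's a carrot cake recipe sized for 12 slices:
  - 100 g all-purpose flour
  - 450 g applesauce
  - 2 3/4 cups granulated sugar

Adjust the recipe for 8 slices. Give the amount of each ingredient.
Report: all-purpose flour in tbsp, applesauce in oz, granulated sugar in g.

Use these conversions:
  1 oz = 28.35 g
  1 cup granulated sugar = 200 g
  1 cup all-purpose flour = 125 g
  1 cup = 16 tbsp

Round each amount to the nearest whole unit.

all-purpose flour: 9 tbsp; applesauce: 11 oz; granulated sugar: 367 g

Scaling factor: 8/12 = 2/3.
all-purpose flour: 100 g × 2/3 ÷ 125 g/cup × 16 tbsp/cup ≈ 9 tbsp
applesauce: 450 g × 2/3 ÷ 28.35 g/oz ≈ 11 oz
granulated sugar: 2.75 cup × 2/3 × 200 g/cup ≈ 367 g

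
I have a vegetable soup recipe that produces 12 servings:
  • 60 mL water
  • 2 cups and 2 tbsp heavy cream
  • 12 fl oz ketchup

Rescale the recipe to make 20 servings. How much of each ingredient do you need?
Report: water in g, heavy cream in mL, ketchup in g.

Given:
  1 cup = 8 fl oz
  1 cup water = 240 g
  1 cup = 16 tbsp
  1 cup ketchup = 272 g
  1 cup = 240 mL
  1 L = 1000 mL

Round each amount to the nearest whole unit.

water: 100 g; heavy cream: 850 mL; ketchup: 680 g

Scaling factor: 20/12 = 5/3.
water: 60 mL × 5/3 ÷ 240 mL/cup × 240 g/cup = 100 g
heavy cream: (2 cup + 2 tbsp = 2.125 cup) × 5/3 × 240 mL/cup = 850 mL
ketchup: 12 fl oz × 5/3 ÷ 8 fl oz/cup × 272 g/cup = 680 g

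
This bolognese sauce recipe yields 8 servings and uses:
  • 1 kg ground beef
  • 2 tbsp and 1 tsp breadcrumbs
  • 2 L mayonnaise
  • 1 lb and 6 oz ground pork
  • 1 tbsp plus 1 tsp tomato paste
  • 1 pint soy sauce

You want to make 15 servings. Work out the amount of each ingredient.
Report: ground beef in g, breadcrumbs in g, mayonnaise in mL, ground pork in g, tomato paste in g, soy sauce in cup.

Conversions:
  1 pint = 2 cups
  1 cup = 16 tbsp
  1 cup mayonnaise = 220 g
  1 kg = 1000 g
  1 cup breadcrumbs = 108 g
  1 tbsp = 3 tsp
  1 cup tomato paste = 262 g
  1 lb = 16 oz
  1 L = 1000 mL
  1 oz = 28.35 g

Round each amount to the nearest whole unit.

ground beef: 1875 g; breadcrumbs: 30 g; mayonnaise: 3750 mL; ground pork: 1169 g; tomato paste: 41 g; soy sauce: 4 cup

Scaling factor: 15/8 = 1.875.
ground beef: 1 kg × 15/8 × 1000 g/kg = 1875 g
breadcrumbs: (2 tbsp + 1 tsp = 7/3 tbsp) × 15/8 ÷ 16 tbsp/cup × 108 g/cup ≈ 30 g
mayonnaise: 2 L × 15/8 × 1000 mL/L = 3750 mL
ground pork: (1 lb + 6 oz = 1.375 lb) × 15/8 × 16 oz/lb × 28.35 g/oz ≈ 1169 g
tomato paste: (1 tbsp + 1 tsp = 4/3 tbsp) × 15/8 ÷ 16 tbsp/cup × 262 g/cup ≈ 41 g
soy sauce: 1 pint × 15/8 × 2 cup/pint ≈ 4 cup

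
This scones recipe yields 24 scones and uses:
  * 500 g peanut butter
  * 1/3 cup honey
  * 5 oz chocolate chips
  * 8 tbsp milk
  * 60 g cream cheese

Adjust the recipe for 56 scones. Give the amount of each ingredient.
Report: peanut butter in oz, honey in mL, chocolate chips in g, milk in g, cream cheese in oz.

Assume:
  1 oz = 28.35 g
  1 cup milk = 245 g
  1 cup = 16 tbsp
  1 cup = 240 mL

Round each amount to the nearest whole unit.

peanut butter: 41 oz; honey: 187 mL; chocolate chips: 331 g; milk: 286 g; cream cheese: 5 oz

Scaling factor: 56/24 = 7/3.
peanut butter: 500 g × 7/3 ÷ 28.35 g/oz ≈ 41 oz
honey: 1/3 cup × 7/3 × 240 mL/cup ≈ 187 mL
chocolate chips: 5 oz × 7/3 × 28.35 g/oz ≈ 331 g
milk: 8 tbsp × 7/3 ÷ 16 tbsp/cup × 245 g/cup ≈ 286 g
cream cheese: 60 g × 7/3 ÷ 28.35 g/oz ≈ 5 oz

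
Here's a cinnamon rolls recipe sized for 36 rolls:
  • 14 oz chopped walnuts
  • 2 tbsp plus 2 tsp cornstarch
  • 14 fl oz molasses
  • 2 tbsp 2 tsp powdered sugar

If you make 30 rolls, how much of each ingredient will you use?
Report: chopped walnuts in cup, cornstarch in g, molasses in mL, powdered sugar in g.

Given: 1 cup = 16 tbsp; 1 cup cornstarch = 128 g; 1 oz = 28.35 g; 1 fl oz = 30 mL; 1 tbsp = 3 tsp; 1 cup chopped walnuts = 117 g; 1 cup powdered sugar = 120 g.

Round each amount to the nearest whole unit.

Scaling factor: 30/36 = 5/6.
chopped walnuts: 14 oz × 5/6 × 28.35 g/oz ÷ 117 g/cup ≈ 3 cup
cornstarch: (2 tbsp + 2 tsp = 8/3 tbsp) × 5/6 ÷ 16 tbsp/cup × 128 g/cup ≈ 18 g
molasses: 14 fl oz × 5/6 × 30 mL/fl oz = 350 mL
powdered sugar: (2 tbsp + 2 tsp = 8/3 tbsp) × 5/6 ÷ 16 tbsp/cup × 120 g/cup ≈ 17 g

chopped walnuts: 3 cup; cornstarch: 18 g; molasses: 350 mL; powdered sugar: 17 g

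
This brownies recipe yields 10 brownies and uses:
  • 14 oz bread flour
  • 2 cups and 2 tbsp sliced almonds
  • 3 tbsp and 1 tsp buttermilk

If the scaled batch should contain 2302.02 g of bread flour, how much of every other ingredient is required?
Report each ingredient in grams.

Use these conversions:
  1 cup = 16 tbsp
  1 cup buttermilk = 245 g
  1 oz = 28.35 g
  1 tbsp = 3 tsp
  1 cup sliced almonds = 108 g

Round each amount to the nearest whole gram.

sliced almonds: 1331 g; buttermilk: 296 g

The original recipe has 396.9 g of bread flour, so the scaling factor is 2302.02 ÷ 396.9 = 29/5 = 5.8.
sliced almonds: (2 cup + 2 tbsp = 2.125 cup) × 29/5 × 108 g/cup ≈ 1331 g
buttermilk: (3 tbsp + 1 tsp = 10/3 tbsp) × 29/5 ÷ 16 tbsp/cup × 245 g/cup ≈ 296 g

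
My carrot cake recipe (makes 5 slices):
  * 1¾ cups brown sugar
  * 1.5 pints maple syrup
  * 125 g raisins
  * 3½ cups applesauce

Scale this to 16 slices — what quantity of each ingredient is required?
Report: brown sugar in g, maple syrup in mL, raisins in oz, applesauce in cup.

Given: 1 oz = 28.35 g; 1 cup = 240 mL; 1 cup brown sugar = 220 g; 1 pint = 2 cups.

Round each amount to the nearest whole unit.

Scaling factor: 16/5 = 3.2.
brown sugar: 1.75 cup × 16/5 × 220 g/cup = 1232 g
maple syrup: 1.5 pint × 16/5 × 2 cup/pint × 240 mL/cup = 2304 mL
raisins: 125 g × 16/5 ÷ 28.35 g/oz ≈ 14 oz
applesauce: 3.5 cup × 16/5 ≈ 11 cup

brown sugar: 1232 g; maple syrup: 2304 mL; raisins: 14 oz; applesauce: 11 cup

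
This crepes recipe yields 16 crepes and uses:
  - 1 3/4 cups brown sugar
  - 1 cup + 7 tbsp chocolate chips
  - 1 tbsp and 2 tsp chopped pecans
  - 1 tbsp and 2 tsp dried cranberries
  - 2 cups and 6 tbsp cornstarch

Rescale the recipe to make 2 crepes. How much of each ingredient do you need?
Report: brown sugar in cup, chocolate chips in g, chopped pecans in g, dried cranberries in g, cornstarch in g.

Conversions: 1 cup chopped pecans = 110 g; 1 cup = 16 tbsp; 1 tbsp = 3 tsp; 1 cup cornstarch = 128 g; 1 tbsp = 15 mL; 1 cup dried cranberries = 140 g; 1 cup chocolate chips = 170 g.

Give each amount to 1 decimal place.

brown sugar: 0.2 cup; chocolate chips: 30.5 g; chopped pecans: 1.4 g; dried cranberries: 1.8 g; cornstarch: 38.0 g

Scaling factor: 2/16 = 1/8 = 0.125.
brown sugar: 1.75 cup × 1/8 ≈ 0.2 cup
chocolate chips: (1 cup + 7 tbsp = 1.4375 cup) × 1/8 × 170 g/cup ≈ 30.5 g
chopped pecans: (1 tbsp + 2 tsp = 5/3 tbsp) × 1/8 ÷ 16 tbsp/cup × 110 g/cup ≈ 1.4 g
dried cranberries: (1 tbsp + 2 tsp = 5/3 tbsp) × 1/8 ÷ 16 tbsp/cup × 140 g/cup ≈ 1.8 g
cornstarch: (2 cup + 6 tbsp = 2.375 cup) × 1/8 × 128 g/cup = 38.0 g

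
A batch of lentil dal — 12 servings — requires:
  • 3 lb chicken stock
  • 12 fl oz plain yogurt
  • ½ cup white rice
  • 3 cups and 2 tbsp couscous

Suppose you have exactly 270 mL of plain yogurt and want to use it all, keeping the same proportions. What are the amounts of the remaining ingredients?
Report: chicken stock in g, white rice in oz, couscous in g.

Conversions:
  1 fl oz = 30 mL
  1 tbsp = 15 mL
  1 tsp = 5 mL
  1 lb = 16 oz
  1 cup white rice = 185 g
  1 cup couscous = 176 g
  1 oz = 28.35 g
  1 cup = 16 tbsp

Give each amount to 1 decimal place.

chicken stock: 1020.6 g; white rice: 2.4 oz; couscous: 412.5 g

The original recipe has 360 mL of plain yogurt, so the scaling factor is 270 ÷ 360 = 3/4 = 0.75.
chicken stock: 3 lb × 3/4 × 16 oz/lb × 28.35 g/oz = 1020.6 g
white rice: 0.5 cup × 3/4 × 185 g/cup ÷ 28.35 g/oz ≈ 2.4 oz
couscous: (3 cup + 2 tbsp = 3.125 cup) × 3/4 × 176 g/cup = 412.5 g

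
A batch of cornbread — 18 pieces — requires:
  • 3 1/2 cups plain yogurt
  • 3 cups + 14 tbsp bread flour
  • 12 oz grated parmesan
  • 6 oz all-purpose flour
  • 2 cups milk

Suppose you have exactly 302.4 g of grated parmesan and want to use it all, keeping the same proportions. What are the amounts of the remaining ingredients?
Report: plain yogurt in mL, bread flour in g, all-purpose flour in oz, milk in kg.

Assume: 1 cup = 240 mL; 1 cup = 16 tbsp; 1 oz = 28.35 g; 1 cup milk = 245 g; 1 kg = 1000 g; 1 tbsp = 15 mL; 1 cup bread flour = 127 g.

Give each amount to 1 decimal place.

plain yogurt: 746.7 mL; bread flour: 437.4 g; all-purpose flour: 5.3 oz; milk: 0.4 kg

The original recipe has 340.2 g of grated parmesan, so the scaling factor is 302.4 ÷ 340.2 = 8/9.
plain yogurt: 3.5 cup × 8/9 × 240 mL/cup ≈ 746.7 mL
bread flour: (3 cup + 14 tbsp = 3.875 cup) × 8/9 × 127 g/cup ≈ 437.4 g
all-purpose flour: 6 oz × 8/9 ≈ 5.3 oz
milk: 2 cup × 8/9 × 245 g/cup ÷ 1000 g/kg ≈ 0.4 kg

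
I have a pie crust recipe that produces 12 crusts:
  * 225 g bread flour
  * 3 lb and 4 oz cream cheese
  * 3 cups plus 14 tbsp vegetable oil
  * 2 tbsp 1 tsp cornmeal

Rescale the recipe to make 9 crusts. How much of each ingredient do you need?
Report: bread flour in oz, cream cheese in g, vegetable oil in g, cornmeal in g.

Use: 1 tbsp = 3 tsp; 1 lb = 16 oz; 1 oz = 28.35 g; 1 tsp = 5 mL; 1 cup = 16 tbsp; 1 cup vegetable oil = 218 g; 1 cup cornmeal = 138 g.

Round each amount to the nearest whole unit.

bread flour: 6 oz; cream cheese: 1106 g; vegetable oil: 634 g; cornmeal: 15 g

Scaling factor: 9/12 = 3/4 = 0.75.
bread flour: 225 g × 3/4 ÷ 28.35 g/oz ≈ 6 oz
cream cheese: (3 lb + 4 oz = 3.25 lb) × 3/4 × 16 oz/lb × 28.35 g/oz ≈ 1106 g
vegetable oil: (3 cup + 14 tbsp = 3.875 cup) × 3/4 × 218 g/cup ≈ 634 g
cornmeal: (2 tbsp + 1 tsp = 7/3 tbsp) × 3/4 ÷ 16 tbsp/cup × 138 g/cup ≈ 15 g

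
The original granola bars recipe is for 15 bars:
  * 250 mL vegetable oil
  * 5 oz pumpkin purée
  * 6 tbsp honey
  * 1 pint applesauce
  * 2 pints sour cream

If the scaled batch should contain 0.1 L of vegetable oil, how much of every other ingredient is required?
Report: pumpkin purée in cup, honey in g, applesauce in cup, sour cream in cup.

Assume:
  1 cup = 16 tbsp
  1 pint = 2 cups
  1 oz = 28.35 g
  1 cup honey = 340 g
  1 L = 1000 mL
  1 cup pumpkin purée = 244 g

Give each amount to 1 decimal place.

The original recipe has 0.25 L of vegetable oil, so the scaling factor is 0.1 ÷ 0.25 = 2/5 = 0.4.
pumpkin purée: 5 oz × 2/5 × 28.35 g/oz ÷ 244 g/cup ≈ 0.2 cup
honey: 6 tbsp × 2/5 ÷ 16 tbsp/cup × 340 g/cup = 51.0 g
applesauce: 1 pint × 2/5 × 2 cup/pint = 0.8 cup
sour cream: 2 pint × 2/5 × 2 cup/pint = 1.6 cup

pumpkin purée: 0.2 cup; honey: 51.0 g; applesauce: 0.8 cup; sour cream: 1.6 cup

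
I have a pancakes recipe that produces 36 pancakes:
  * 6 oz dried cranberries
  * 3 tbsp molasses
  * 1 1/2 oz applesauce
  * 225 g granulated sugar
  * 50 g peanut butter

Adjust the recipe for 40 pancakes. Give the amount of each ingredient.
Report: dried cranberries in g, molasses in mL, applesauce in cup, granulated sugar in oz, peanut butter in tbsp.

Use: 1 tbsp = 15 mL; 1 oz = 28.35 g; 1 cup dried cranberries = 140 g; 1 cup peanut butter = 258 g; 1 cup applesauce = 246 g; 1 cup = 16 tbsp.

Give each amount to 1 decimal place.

Scaling factor: 40/36 = 10/9.
dried cranberries: 6 oz × 10/9 × 28.35 g/oz = 189.0 g
molasses: 3 tbsp × 10/9 × 15 mL/tbsp = 50.0 mL
applesauce: 1.5 oz × 10/9 × 28.35 g/oz ÷ 246 g/cup ≈ 0.2 cup
granulated sugar: 225 g × 10/9 ÷ 28.35 g/oz ≈ 8.8 oz
peanut butter: 50 g × 10/9 ÷ 258 g/cup × 16 tbsp/cup ≈ 3.4 tbsp

dried cranberries: 189.0 g; molasses: 50.0 mL; applesauce: 0.2 cup; granulated sugar: 8.8 oz; peanut butter: 3.4 tbsp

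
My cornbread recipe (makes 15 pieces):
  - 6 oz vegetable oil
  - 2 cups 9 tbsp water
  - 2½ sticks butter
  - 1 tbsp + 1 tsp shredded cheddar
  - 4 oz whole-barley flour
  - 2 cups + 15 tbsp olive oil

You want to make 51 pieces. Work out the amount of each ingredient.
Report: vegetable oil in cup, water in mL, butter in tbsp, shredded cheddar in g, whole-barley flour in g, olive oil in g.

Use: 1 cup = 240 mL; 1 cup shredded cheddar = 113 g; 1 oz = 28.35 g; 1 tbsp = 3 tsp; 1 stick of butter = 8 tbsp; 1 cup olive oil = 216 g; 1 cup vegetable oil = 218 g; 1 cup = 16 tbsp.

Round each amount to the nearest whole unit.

vegetable oil: 3 cup; water: 2091 mL; butter: 68 tbsp; shredded cheddar: 32 g; whole-barley flour: 386 g; olive oil: 2157 g

Scaling factor: 51/15 = 17/5 = 3.4.
vegetable oil: 6 oz × 17/5 × 28.35 g/oz ÷ 218 g/cup ≈ 3 cup
water: (2 cup + 9 tbsp = 2.5625 cup) × 17/5 × 240 mL/cup = 2091 mL
butter: 2.5 stick × 17/5 × 8 tbsp/stick = 68 tbsp
shredded cheddar: (1 tbsp + 1 tsp = 4/3 tbsp) × 17/5 ÷ 16 tbsp/cup × 113 g/cup ≈ 32 g
whole-barley flour: 4 oz × 17/5 × 28.35 g/oz ≈ 386 g
olive oil: (2 cup + 15 tbsp = 2.9375 cup) × 17/5 × 216 g/cup ≈ 2157 g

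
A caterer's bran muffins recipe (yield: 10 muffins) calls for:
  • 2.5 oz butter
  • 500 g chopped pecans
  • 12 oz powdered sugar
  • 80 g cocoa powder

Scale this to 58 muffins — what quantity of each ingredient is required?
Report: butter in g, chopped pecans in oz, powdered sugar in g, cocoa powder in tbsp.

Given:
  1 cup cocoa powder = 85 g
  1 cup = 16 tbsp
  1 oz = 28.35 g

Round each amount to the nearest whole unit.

butter: 411 g; chopped pecans: 102 oz; powdered sugar: 1973 g; cocoa powder: 87 tbsp

Scaling factor: 58/10 = 29/5 = 5.8.
butter: 2.5 oz × 29/5 × 28.35 g/oz ≈ 411 g
chopped pecans: 500 g × 29/5 ÷ 28.35 g/oz ≈ 102 oz
powdered sugar: 12 oz × 29/5 × 28.35 g/oz ≈ 1973 g
cocoa powder: 80 g × 29/5 ÷ 85 g/cup × 16 tbsp/cup ≈ 87 tbsp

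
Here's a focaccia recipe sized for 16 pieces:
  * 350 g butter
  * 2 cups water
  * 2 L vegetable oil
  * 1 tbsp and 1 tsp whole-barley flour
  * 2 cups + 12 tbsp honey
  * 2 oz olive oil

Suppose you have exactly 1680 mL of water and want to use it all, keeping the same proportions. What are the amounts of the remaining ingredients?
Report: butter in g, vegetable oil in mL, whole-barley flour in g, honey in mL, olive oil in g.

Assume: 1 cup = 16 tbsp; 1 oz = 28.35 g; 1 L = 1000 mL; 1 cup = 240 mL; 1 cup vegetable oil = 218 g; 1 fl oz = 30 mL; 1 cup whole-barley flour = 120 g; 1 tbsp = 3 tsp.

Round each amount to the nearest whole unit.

The original recipe has 480 mL of water, so the scaling factor is 1680 ÷ 480 = 7/2 = 3.5.
butter: 350 g × 7/2 = 1225 g
vegetable oil: 2 L × 7/2 × 1000 mL/L = 7000 mL
whole-barley flour: (1 tbsp + 1 tsp = 4/3 tbsp) × 7/2 ÷ 16 tbsp/cup × 120 g/cup = 35 g
honey: (2 cup + 12 tbsp = 2.75 cup) × 7/2 × 240 mL/cup = 2310 mL
olive oil: 2 oz × 7/2 × 28.35 g/oz ≈ 198 g

butter: 1225 g; vegetable oil: 7000 mL; whole-barley flour: 35 g; honey: 2310 mL; olive oil: 198 g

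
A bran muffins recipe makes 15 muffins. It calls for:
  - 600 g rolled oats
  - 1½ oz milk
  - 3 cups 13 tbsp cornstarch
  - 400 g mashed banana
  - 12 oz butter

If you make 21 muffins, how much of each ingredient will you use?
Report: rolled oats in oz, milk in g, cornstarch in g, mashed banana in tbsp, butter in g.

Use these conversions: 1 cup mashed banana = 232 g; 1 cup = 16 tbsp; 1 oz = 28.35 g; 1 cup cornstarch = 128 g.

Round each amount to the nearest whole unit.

Scaling factor: 21/15 = 7/5 = 1.4.
rolled oats: 600 g × 7/5 ÷ 28.35 g/oz ≈ 30 oz
milk: 1.5 oz × 7/5 × 28.35 g/oz ≈ 60 g
cornstarch: (3 cup + 13 tbsp = 3.8125 cup) × 7/5 × 128 g/cup ≈ 683 g
mashed banana: 400 g × 7/5 ÷ 232 g/cup × 16 tbsp/cup ≈ 39 tbsp
butter: 12 oz × 7/5 × 28.35 g/oz ≈ 476 g

rolled oats: 30 oz; milk: 60 g; cornstarch: 683 g; mashed banana: 39 tbsp; butter: 476 g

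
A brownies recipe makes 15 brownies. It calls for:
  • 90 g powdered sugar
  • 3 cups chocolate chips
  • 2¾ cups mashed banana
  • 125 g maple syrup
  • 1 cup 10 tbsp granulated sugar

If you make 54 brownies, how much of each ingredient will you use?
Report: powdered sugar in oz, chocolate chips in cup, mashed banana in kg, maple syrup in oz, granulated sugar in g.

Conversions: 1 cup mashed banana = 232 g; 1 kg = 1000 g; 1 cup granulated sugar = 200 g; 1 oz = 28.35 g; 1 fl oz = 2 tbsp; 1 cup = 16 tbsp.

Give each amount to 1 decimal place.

powdered sugar: 11.4 oz; chocolate chips: 10.8 cup; mashed banana: 2.3 kg; maple syrup: 15.9 oz; granulated sugar: 1170.0 g

Scaling factor: 54/15 = 18/5 = 3.6.
powdered sugar: 90 g × 18/5 ÷ 28.35 g/oz ≈ 11.4 oz
chocolate chips: 3 cup × 18/5 = 10.8 cup
mashed banana: 2.75 cup × 18/5 × 232 g/cup ÷ 1000 g/kg ≈ 2.3 kg
maple syrup: 125 g × 18/5 ÷ 28.35 g/oz ≈ 15.9 oz
granulated sugar: (1 cup + 10 tbsp = 1.625 cup) × 18/5 × 200 g/cup = 1170.0 g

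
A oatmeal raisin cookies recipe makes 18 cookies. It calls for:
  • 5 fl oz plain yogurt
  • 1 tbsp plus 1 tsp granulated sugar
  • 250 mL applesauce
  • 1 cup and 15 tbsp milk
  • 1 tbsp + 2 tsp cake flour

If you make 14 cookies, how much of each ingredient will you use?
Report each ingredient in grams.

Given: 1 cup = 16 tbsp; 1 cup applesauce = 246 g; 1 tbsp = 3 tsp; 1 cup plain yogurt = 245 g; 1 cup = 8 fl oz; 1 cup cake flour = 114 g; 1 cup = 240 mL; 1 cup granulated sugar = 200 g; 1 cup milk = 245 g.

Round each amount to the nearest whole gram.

Scaling factor: 14/18 = 7/9.
plain yogurt: 5 fl oz × 7/9 ÷ 8 fl oz/cup × 245 g/cup ≈ 119 g
granulated sugar: (1 tbsp + 1 tsp = 4/3 tbsp) × 7/9 ÷ 16 tbsp/cup × 200 g/cup ≈ 13 g
applesauce: 250 mL × 7/9 ÷ 240 mL/cup × 246 g/cup ≈ 199 g
milk: (1 cup + 15 tbsp = 1.9375 cup) × 7/9 × 245 g/cup ≈ 369 g
cake flour: (1 tbsp + 2 tsp = 5/3 tbsp) × 7/9 ÷ 16 tbsp/cup × 114 g/cup ≈ 9 g

plain yogurt: 119 g; granulated sugar: 13 g; applesauce: 199 g; milk: 369 g; cake flour: 9 g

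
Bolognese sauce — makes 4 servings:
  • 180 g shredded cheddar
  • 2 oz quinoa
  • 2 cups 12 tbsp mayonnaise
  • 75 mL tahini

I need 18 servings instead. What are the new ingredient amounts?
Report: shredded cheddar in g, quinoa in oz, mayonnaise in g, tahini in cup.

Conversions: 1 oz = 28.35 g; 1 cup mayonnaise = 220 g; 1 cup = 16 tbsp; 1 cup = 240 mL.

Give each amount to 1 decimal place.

Scaling factor: 18/4 = 9/2 = 4.5.
shredded cheddar: 180 g × 9/2 = 810.0 g
quinoa: 2 oz × 9/2 = 9.0 oz
mayonnaise: (2 cup + 12 tbsp = 2.75 cup) × 9/2 × 220 g/cup = 2722.5 g
tahini: 75 mL × 9/2 ÷ 240 mL/cup ≈ 1.4 cup

shredded cheddar: 810.0 g; quinoa: 9.0 oz; mayonnaise: 2722.5 g; tahini: 1.4 cup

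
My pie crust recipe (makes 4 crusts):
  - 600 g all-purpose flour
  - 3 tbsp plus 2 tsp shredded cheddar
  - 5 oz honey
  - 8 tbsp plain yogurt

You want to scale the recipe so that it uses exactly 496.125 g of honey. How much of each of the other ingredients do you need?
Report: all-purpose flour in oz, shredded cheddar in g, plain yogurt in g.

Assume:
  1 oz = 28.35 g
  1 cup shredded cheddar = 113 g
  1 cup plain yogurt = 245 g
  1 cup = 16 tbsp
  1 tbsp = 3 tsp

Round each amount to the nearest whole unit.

all-purpose flour: 74 oz; shredded cheddar: 91 g; plain yogurt: 429 g

The original recipe has 141.75 g of honey, so the scaling factor is 496.125 ÷ 141.75 = 7/2 = 3.5.
all-purpose flour: 600 g × 7/2 ÷ 28.35 g/oz ≈ 74 oz
shredded cheddar: (3 tbsp + 2 tsp = 11/3 tbsp) × 7/2 ÷ 16 tbsp/cup × 113 g/cup ≈ 91 g
plain yogurt: 8 tbsp × 7/2 ÷ 16 tbsp/cup × 245 g/cup ≈ 429 g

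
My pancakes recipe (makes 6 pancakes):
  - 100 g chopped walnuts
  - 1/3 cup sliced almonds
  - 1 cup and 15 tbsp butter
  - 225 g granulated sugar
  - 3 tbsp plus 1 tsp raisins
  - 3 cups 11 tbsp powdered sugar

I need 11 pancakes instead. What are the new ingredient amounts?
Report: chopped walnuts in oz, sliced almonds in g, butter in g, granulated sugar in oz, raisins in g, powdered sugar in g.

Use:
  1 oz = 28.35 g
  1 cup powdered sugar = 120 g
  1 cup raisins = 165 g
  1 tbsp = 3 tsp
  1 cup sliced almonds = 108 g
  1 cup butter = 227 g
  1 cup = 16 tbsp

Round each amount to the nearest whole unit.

chopped walnuts: 6 oz; sliced almonds: 66 g; butter: 806 g; granulated sugar: 15 oz; raisins: 63 g; powdered sugar: 811 g

Scaling factor: 11/6.
chopped walnuts: 100 g × 11/6 ÷ 28.35 g/oz ≈ 6 oz
sliced almonds: 1/3 cup × 11/6 × 108 g/cup = 66 g
butter: (1 cup + 15 tbsp = 1.9375 cup) × 11/6 × 227 g/cup ≈ 806 g
granulated sugar: 225 g × 11/6 ÷ 28.35 g/oz ≈ 15 oz
raisins: (3 tbsp + 1 tsp = 10/3 tbsp) × 11/6 ÷ 16 tbsp/cup × 165 g/cup ≈ 63 g
powdered sugar: (3 cup + 11 tbsp = 3.6875 cup) × 11/6 × 120 g/cup ≈ 811 g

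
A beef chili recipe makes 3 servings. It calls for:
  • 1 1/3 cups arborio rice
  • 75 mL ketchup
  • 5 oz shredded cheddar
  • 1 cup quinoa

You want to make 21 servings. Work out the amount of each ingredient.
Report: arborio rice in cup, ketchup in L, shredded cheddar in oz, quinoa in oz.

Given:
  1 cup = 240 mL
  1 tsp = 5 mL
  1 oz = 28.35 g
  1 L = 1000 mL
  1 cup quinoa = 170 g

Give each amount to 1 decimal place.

arborio rice: 9.3 cup; ketchup: 0.5 L; shredded cheddar: 35.0 oz; quinoa: 42.0 oz

Scaling factor: 21/3 = 7.
arborio rice: 4/3 cup × 7 ≈ 9.3 cup
ketchup: 75 mL × 7 ÷ 1000 mL/L ≈ 0.5 L
shredded cheddar: 5 oz × 7 = 35.0 oz
quinoa: 1 cup × 7 × 170 g/cup ÷ 28.35 g/oz ≈ 42.0 oz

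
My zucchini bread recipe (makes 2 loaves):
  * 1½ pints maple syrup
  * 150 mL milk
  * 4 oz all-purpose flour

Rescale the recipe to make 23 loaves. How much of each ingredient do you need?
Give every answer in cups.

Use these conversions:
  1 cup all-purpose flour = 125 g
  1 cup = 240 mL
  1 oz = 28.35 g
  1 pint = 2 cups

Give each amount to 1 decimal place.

Scaling factor: 23/2 = 11.5.
maple syrup: 1.5 pint × 23/2 × 2 cup/pint = 34.5 cup
milk: 150 mL × 23/2 ÷ 240 mL/cup ≈ 7.2 cup
all-purpose flour: 4 oz × 23/2 × 28.35 g/oz ÷ 125 g/cup ≈ 10.4 cup

maple syrup: 34.5 cup; milk: 7.2 cup; all-purpose flour: 10.4 cup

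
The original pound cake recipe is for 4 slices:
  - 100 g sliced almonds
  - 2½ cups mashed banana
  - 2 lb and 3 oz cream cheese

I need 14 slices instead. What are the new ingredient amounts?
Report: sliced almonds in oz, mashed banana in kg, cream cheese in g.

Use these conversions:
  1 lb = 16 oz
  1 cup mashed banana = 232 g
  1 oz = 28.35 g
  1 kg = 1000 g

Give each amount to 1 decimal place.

Scaling factor: 14/4 = 7/2 = 3.5.
sliced almonds: 100 g × 7/2 ÷ 28.35 g/oz ≈ 12.3 oz
mashed banana: 2.5 cup × 7/2 × 232 g/cup ÷ 1000 g/kg ≈ 2.0 kg
cream cheese: (2 lb + 3 oz = 2.1875 lb) × 7/2 × 16 oz/lb × 28.35 g/oz ≈ 3472.9 g

sliced almonds: 12.3 oz; mashed banana: 2.0 kg; cream cheese: 3472.9 g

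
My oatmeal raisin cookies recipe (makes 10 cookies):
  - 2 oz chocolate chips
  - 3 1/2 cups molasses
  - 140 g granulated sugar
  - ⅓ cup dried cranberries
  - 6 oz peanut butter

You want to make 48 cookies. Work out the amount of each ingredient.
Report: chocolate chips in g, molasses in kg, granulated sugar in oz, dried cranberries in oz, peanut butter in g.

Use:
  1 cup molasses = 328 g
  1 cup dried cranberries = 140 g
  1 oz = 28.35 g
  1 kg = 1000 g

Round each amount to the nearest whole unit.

Scaling factor: 48/10 = 24/5 = 4.8.
chocolate chips: 2 oz × 24/5 × 28.35 g/oz ≈ 272 g
molasses: 3.5 cup × 24/5 × 328 g/cup ÷ 1000 g/kg ≈ 6 kg
granulated sugar: 140 g × 24/5 ÷ 28.35 g/oz ≈ 24 oz
dried cranberries: 1/3 cup × 24/5 × 140 g/cup ÷ 28.35 g/oz ≈ 8 oz
peanut butter: 6 oz × 24/5 × 28.35 g/oz ≈ 816 g

chocolate chips: 272 g; molasses: 6 kg; granulated sugar: 24 oz; dried cranberries: 8 oz; peanut butter: 816 g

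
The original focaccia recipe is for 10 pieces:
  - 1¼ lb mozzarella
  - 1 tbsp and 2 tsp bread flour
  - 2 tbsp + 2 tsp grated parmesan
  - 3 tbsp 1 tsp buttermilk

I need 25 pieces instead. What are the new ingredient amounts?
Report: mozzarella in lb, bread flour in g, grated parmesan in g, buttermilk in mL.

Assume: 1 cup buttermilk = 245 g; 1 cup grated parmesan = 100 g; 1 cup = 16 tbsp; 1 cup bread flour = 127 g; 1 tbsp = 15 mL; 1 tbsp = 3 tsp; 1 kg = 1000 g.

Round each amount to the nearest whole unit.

Scaling factor: 25/10 = 5/2 = 2.5.
mozzarella: 1.25 lb × 5/2 ≈ 3 lb
bread flour: (1 tbsp + 2 tsp = 5/3 tbsp) × 5/2 ÷ 16 tbsp/cup × 127 g/cup ≈ 33 g
grated parmesan: (2 tbsp + 2 tsp = 8/3 tbsp) × 5/2 ÷ 16 tbsp/cup × 100 g/cup ≈ 42 g
buttermilk: (3 tbsp + 1 tsp = 10/3 tbsp) × 5/2 × 15 mL/tbsp = 125 mL

mozzarella: 3 lb; bread flour: 33 g; grated parmesan: 42 g; buttermilk: 125 mL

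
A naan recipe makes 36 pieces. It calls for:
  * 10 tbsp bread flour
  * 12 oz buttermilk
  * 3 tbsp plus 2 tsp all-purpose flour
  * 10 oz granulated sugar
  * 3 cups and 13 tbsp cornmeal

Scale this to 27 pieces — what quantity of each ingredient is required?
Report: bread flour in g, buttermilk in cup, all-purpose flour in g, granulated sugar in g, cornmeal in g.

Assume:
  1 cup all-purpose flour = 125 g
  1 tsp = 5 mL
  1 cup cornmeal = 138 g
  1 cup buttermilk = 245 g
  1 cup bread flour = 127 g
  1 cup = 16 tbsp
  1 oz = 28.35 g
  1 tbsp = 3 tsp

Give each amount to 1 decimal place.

Scaling factor: 27/36 = 3/4 = 0.75.
bread flour: 10 tbsp × 3/4 ÷ 16 tbsp/cup × 127 g/cup ≈ 59.5 g
buttermilk: 12 oz × 3/4 × 28.35 g/oz ÷ 245 g/cup ≈ 1.0 cup
all-purpose flour: (3 tbsp + 2 tsp = 11/3 tbsp) × 3/4 ÷ 16 tbsp/cup × 125 g/cup ≈ 21.5 g
granulated sugar: 10 oz × 3/4 × 28.35 g/oz ≈ 212.6 g
cornmeal: (3 cup + 13 tbsp = 3.8125 cup) × 3/4 × 138 g/cup ≈ 394.6 g

bread flour: 59.5 g; buttermilk: 1.0 cup; all-purpose flour: 21.5 g; granulated sugar: 212.6 g; cornmeal: 394.6 g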